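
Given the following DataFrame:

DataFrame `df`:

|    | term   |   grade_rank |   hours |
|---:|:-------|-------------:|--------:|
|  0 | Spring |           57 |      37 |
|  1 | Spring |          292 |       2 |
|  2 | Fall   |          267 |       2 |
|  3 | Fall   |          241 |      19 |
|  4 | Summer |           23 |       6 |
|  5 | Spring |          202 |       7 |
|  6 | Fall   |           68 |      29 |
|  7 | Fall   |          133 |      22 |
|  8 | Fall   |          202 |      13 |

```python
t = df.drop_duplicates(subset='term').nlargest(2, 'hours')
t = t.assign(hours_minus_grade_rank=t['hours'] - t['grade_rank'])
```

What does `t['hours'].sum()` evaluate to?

drop duplicate term (keep=first):
     term  grade_rank  hours
0  Spring          57     37
2    Fall         267      2
4  Summer          23      6
take 2 rows with largest hours:
     term  grade_rank  hours
0  Spring          57     37
4  Summer          23      6
add column hours_minus_grade_rank = t['hours'] - t['grade_rank']:
     term  grade_rank  hours  hours_minus_grade_rank
0  Spring          57     37                     -20
4  Summer          23      6                     -17
Then the sum of column 'hours': 43

43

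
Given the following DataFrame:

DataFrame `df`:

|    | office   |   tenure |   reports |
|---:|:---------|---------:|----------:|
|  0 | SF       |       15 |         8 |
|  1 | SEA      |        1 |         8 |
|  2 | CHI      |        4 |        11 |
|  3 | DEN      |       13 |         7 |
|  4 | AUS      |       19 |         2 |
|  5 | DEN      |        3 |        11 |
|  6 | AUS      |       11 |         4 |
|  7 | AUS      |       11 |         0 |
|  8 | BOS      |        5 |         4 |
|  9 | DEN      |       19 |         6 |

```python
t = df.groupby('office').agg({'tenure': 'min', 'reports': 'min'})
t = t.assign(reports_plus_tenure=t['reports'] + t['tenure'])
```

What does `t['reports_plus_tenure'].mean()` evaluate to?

group by office: min(tenure), min(reports):
        tenure  reports
office                 
AUS         11        0
BOS          5        4
CHI          4       11
DEN          3        6
SEA          1        8
SF          15        8
add column reports_plus_tenure = t['reports'] + t['tenure']:
        tenure  reports  reports_plus_tenure
office                                      
AUS         11        0                   11
BOS          5        4                    9
CHI          4       11                   15
DEN          3        6                    9
SEA          1        8                    9
SF          15        8                   23
mean of column 'reports_plus_tenure' → 12.6666666667

12.6666666667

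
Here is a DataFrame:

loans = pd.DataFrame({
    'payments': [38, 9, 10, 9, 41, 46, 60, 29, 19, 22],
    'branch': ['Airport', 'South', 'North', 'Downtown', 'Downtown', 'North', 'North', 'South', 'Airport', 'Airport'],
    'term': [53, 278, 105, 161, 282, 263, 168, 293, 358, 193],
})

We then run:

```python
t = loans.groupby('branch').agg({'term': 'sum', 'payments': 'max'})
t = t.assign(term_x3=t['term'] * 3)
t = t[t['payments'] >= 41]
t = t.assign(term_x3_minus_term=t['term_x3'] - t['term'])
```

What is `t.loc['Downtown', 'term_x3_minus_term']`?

886

group by branch: sum(term), max(payments):
          term  payments
branch                  
Airport    604        38
Downtown   443        41
North      536        60
South      571        29
add column term_x3 = t['term'] * 3:
          term  payments  term_x3
branch                           
Airport    604        38     1812
Downtown   443        41     1329
North      536        60     1608
South      571        29     1713
filter rows where payments >= 41:
          term  payments  term_x3
branch                           
Downtown   443        41     1329
North      536        60     1608
add column term_x3_minus_term = t['term_x3'] - t['term']:
          term  payments  term_x3  term_x3_minus_term
branch                                               
Downtown   443        41     1329                 886
North      536        60     1608                1072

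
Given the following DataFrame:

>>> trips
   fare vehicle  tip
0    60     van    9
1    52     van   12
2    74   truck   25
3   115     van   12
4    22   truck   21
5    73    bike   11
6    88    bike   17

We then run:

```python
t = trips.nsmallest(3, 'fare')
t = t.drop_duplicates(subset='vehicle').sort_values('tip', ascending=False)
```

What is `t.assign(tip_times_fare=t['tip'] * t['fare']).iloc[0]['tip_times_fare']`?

462

take 3 rows with smallest fare:
   fare vehicle  tip
4    22   truck   21
1    52     van   12
0    60     van    9
drop duplicate vehicle (keep=first):
   fare vehicle  tip
4    22   truck   21
1    52     van   12
sort by tip descending:
   fare vehicle  tip
4    22   truck   21
1    52     van   12
add column tip_times_fare = t['tip'] * t['fare']:
   fare vehicle  tip  tip_times_fare
4    22   truck   21             462
1    52     van   12             624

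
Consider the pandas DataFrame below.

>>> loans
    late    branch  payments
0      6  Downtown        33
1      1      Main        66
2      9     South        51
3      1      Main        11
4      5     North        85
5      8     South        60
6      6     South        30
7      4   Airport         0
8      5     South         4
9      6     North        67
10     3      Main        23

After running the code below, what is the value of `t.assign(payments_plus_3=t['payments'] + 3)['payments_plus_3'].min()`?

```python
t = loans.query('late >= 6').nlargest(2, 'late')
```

54

filter rows where late >= 6:
   late    branch  payments
0     6  Downtown        33
2     9     South        51
5     8     South        60
6     6     South        30
9     6     North        67
take 2 rows with largest late:
   late branch  payments
2     9  South        51
5     8  South        60
add column payments_plus_3 = t['payments'] + 3:
   late branch  payments  payments_plus_3
2     9  South        51               54
5     8  South        60               63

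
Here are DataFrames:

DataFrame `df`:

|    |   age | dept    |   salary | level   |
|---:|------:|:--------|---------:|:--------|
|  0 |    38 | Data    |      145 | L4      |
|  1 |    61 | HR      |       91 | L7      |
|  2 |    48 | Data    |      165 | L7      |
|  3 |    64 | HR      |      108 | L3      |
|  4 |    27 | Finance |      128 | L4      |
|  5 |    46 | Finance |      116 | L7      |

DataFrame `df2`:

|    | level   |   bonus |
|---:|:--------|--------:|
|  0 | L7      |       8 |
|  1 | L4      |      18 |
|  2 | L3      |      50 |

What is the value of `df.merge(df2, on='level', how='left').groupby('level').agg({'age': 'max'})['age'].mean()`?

54.3333333333

merge on 'level' (how='left') → 6 rows:
   age     dept  salary level  bonus
0   38     Data     145    L4     18
1   61       HR      91    L7      8
2   48     Data     165    L7      8
3   64       HR     108    L3     50
4   27  Finance     128    L4     18
5   46  Finance     116    L7      8
group by level, max of age:
       age
level     
L3      64
L4      38
L7      61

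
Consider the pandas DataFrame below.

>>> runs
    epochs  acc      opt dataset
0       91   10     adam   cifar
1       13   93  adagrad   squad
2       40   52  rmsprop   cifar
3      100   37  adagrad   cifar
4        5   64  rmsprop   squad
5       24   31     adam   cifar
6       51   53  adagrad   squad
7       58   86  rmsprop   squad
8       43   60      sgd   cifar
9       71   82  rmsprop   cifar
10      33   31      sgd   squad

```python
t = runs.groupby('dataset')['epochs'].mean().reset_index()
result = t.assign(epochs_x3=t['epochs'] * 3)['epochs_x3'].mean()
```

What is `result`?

group by dataset, mean of epochs:
dataset
cifar    61.5
squad    32.0
Name: epochs, dtype: float64
reset_index():
  dataset  epochs
0   cifar    61.5
1   squad    32.0
add column epochs_x3 = t['epochs'] * 3:
  dataset  epochs  epochs_x3
0   cifar    61.5      184.5
1   squad    32.0       96.0
So mean() = 140.25.

140.25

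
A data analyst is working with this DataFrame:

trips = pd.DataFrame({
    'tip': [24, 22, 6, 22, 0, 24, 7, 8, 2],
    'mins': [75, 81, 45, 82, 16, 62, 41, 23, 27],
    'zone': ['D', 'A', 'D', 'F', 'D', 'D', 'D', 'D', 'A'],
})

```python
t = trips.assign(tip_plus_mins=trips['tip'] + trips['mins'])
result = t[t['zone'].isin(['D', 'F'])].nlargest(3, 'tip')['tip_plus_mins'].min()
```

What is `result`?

86

add column tip_plus_mins = trips['tip'] + trips['mins']:
   tip  mins zone  tip_plus_mins
0   24    75    D             99
1   22    81    A            103
2    6    45    D             51
3   22    82    F            104
4    0    16    D             16
5   24    62    D             86
6    7    41    D             48
7    8    23    D             31
8    2    27    A             29
filter rows where zone in ['D', 'F']:
   tip  mins zone  tip_plus_mins
0   24    75    D             99
2    6    45    D             51
3   22    82    F            104
4    0    16    D             16
5   24    62    D             86
6    7    41    D             48
7    8    23    D             31
take 3 rows with largest tip:
   tip  mins zone  tip_plus_mins
0   24    75    D             99
5   24    62    D             86
3   22    82    F            104
The min of column 'tip_plus_mins' is 86.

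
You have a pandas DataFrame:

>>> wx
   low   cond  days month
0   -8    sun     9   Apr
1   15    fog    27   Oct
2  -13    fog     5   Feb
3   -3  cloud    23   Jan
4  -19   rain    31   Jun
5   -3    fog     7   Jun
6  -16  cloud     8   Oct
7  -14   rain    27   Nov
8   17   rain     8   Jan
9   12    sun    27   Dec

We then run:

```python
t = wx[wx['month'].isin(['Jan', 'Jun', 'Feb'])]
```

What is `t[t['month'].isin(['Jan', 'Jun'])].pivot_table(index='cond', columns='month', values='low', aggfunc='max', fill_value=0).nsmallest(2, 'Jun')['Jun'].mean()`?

-11.0

filter rows where month in ['Jan', 'Jun', 'Feb']:
   low   cond  days month
2  -13    fog     5   Feb
3   -3  cloud    23   Jan
4  -19   rain    31   Jun
5   -3    fog     7   Jun
8   17   rain     8   Jan
filter rows where month in ['Jan', 'Jun']:
   low   cond  days month
3   -3  cloud    23   Jan
4  -19   rain    31   Jun
5   -3    fog     7   Jun
8   17   rain     8   Jan
pivot: rows=cond, cols=month, max(low):
month  Jan  Jun
cond           
cloud   -3    0
fog      0   -3
rain    17  -19
take 2 rows with smallest Jun:
month  Jan  Jun
cond           
rain    17  -19
fog      0   -3
Finally, mean of column 'Jun' = -11.0.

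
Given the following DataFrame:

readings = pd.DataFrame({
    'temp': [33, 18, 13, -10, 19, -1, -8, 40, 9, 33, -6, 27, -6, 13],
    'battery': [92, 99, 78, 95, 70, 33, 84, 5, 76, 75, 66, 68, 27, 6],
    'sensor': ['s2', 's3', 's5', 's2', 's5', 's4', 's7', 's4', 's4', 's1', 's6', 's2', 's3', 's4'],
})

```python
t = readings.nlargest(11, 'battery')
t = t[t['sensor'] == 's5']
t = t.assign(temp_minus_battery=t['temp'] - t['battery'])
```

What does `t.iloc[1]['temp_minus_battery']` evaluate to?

-51

take 11 rows with largest battery:
    temp  battery sensor
1     18       99     s3
3    -10       95     s2
0     33       92     s2
6     -8       84     s7
2     13       78     s5
8      9       76     s4
9     33       75     s1
4     19       70     s5
11    27       68     s2
10    -6       66     s6
5     -1       33     s4
filter rows where sensor == 's5':
   temp  battery sensor
2    13       78     s5
4    19       70     s5
add column temp_minus_battery = t['temp'] - t['battery']:
   temp  battery sensor  temp_minus_battery
2    13       78     s5                 -65
4    19       70     s5                 -51
The value at position 1, column 'temp_minus_battery' is -51.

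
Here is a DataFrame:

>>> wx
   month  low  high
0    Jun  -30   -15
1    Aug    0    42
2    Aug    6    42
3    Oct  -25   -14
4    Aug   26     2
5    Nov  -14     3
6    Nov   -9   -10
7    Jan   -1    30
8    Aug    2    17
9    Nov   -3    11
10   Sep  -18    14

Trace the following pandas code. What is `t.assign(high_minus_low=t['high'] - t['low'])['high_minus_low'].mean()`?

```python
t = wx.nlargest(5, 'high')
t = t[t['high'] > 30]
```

take 5 rows with largest high:
   month  low  high
1    Aug    0    42
2    Aug    6    42
7    Jan   -1    30
8    Aug    2    17
10   Sep  -18    14
filter rows where high > 30:
  month  low  high
1   Aug    0    42
2   Aug    6    42
add column high_minus_low = t['high'] - t['low']:
  month  low  high  high_minus_low
1   Aug    0    42              42
2   Aug    6    42              36

39.0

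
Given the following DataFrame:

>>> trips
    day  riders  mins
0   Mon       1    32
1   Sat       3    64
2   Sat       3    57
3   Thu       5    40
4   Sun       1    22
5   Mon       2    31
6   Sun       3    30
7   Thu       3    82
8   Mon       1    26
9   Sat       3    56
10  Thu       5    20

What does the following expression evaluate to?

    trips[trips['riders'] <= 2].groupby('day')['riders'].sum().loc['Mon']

4

filter rows where riders <= 2:
   day  riders  mins
0  Mon       1    32
4  Sun       1    22
5  Mon       2    31
8  Mon       1    26
group by day, sum of riders:
day
Mon    4
Sun    1
Name: riders, dtype: int64
So loc['Mon'] = 4.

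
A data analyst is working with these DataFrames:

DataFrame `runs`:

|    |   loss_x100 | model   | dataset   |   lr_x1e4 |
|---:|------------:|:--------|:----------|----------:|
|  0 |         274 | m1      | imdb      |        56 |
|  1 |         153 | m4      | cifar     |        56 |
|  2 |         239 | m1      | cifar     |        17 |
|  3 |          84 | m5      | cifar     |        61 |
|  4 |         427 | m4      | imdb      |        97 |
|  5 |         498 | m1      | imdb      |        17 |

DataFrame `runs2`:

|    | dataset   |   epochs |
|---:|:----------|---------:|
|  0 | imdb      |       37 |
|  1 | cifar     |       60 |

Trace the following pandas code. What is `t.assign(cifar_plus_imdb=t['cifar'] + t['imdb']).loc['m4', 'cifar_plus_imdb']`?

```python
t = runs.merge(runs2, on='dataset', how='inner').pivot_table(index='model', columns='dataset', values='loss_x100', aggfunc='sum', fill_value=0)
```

580

merge on 'dataset' (how='inner') → 6 rows:
   loss_x100 model dataset  lr_x1e4  epochs
0        274    m1    imdb       56      37
1        153    m4   cifar       56      60
2        239    m1   cifar       17      60
3         84    m5   cifar       61      60
4        427    m4    imdb       97      37
5        498    m1    imdb       17      37
pivot: rows=model, cols=dataset, sum(loss_x100):
dataset  cifar  imdb
model               
m1         239   772
m4         153   427
m5          84     0
add column cifar_plus_imdb = t['cifar'] + t['imdb']:
dataset  cifar  imdb  cifar_plus_imdb
model                                
m1         239   772             1011
m4         153   427              580
m5          84     0               84
So loc['m4', 'cifar_plus_imdb'] = 580.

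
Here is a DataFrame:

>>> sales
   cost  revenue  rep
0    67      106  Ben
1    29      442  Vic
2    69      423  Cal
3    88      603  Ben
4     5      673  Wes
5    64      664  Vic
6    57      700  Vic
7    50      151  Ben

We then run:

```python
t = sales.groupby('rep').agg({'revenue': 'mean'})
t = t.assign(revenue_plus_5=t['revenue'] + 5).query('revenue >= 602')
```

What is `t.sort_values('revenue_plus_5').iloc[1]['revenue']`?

673.0

group by rep, mean of revenue:
        revenue
rep            
Ben  286.666667
Cal  423.000000
Vic  602.000000
Wes  673.000000
add column revenue_plus_5 = t['revenue'] + 5:
        revenue  revenue_plus_5
rep                            
Ben  286.666667      291.666667
Cal  423.000000      428.000000
Vic  602.000000      607.000000
Wes  673.000000      678.000000
filter rows where revenue >= 602:
     revenue  revenue_plus_5
rep                         
Vic    602.0           607.0
Wes    673.0           678.0
sort by revenue_plus_5:
     revenue  revenue_plus_5
rep                         
Vic    602.0           607.0
Wes    673.0           678.0
So iloc[1]['revenue'] = 673.0.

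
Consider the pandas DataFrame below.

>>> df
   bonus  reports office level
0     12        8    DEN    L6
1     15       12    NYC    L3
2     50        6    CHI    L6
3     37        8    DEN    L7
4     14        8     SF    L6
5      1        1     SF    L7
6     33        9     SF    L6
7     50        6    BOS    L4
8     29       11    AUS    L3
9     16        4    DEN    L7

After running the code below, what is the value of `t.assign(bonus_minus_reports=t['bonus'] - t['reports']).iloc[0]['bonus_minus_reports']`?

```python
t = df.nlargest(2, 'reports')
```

3

take 2 rows with largest reports:
   bonus  reports office level
1     15       12    NYC    L3
8     29       11    AUS    L3
add column bonus_minus_reports = t['bonus'] - t['reports']:
   bonus  reports office level  bonus_minus_reports
1     15       12    NYC    L3                    3
8     29       11    AUS    L3                   18
The value at position 0, column 'bonus_minus_reports' is 3.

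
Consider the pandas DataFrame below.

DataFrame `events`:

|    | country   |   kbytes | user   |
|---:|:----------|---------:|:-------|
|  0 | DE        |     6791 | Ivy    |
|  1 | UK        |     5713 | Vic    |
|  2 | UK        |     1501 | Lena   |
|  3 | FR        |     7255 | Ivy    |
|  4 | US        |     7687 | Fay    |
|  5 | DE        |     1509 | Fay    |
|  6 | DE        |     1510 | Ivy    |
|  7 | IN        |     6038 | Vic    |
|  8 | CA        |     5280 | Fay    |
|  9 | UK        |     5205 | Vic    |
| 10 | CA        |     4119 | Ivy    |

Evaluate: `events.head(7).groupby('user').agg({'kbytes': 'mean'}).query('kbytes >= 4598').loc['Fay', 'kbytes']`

4598.0

take first 7 rows:
  country  kbytes  user
0      DE    6791   Ivy
1      UK    5713   Vic
2      UK    1501  Lena
3      FR    7255   Ivy
4      US    7687   Fay
5      DE    1509   Fay
6      DE    1510   Ivy
group by user, mean of kbytes:
           kbytes
user             
Fay   4598.000000
Ivy   5185.333333
Lena  1501.000000
Vic   5713.000000
filter rows where kbytes >= 4598:
           kbytes
user             
Fay   4598.000000
Ivy   5185.333333
Vic   5713.000000
Hence 4598.0.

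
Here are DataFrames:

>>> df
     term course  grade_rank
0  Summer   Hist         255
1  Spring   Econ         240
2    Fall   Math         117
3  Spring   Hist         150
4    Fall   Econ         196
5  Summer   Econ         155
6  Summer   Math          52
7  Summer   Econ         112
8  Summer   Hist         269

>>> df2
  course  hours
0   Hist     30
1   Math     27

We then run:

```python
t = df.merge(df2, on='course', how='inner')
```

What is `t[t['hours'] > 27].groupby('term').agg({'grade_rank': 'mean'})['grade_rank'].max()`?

262.0

merge on 'course' (how='inner') → 5 rows:
     term course  grade_rank  hours
0  Summer   Hist         255     30
1    Fall   Math         117     27
2  Spring   Hist         150     30
3  Summer   Math          52     27
4  Summer   Hist         269     30
filter rows where hours > 27:
     term course  grade_rank  hours
0  Summer   Hist         255     30
2  Spring   Hist         150     30
4  Summer   Hist         269     30
group by term, mean of grade_rank:
        grade_rank
term              
Spring       150.0
Summer       262.0
Hence 262.0.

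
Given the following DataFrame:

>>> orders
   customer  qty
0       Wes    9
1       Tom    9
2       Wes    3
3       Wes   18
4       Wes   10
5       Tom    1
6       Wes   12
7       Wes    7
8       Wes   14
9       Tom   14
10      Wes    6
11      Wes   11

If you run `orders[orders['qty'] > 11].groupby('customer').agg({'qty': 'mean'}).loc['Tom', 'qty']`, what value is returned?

14.0

filter rows where qty > 11:
  customer  qty
3      Wes   18
6      Wes   12
8      Wes   14
9      Tom   14
group by customer, mean of qty:
                qty
customer           
Tom       14.000000
Wes       14.666667
Then the value at row 'Tom', column 'qty': 14.0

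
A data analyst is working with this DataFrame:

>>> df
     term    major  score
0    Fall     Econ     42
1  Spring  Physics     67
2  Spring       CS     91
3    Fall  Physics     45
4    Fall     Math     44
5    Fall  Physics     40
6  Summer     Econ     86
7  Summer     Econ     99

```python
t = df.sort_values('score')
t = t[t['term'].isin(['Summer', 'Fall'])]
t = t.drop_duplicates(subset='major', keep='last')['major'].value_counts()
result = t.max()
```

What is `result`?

1

sort by score:
     term    major  score
5    Fall  Physics     40
0    Fall     Econ     42
4    Fall     Math     44
3    Fall  Physics     45
1  Spring  Physics     67
6  Summer     Econ     86
2  Spring       CS     91
7  Summer     Econ     99
filter rows where term in ['Summer', 'Fall']:
     term    major  score
5    Fall  Physics     40
0    Fall     Econ     42
4    Fall     Math     44
3    Fall  Physics     45
6  Summer     Econ     86
7  Summer     Econ     99
drop duplicate major (keep=last):
     term    major  score
4    Fall     Math     44
3    Fall  Physics     45
7  Summer     Econ     99
value_counts of major:
major
Math       1
Physics    1
Econ       1
Name: count, dtype: int64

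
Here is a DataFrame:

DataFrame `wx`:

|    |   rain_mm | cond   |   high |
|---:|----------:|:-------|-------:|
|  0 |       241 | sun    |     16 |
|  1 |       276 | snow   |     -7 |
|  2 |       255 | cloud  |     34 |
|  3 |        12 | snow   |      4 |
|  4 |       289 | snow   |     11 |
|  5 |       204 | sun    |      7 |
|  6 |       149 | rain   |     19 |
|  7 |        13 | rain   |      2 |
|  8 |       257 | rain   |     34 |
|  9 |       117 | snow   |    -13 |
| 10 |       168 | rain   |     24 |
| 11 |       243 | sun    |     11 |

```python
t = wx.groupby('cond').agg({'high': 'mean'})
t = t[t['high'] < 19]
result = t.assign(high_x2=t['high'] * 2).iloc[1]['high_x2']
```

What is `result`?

group by cond, mean of high:
            high
cond            
cloud  34.000000
rain   19.750000
snow   -1.250000
sun    11.333333
filter rows where high < 19:
           high
cond           
snow  -1.250000
sun   11.333333
add column high_x2 = t['high'] * 2:
           high    high_x2
cond                      
snow  -1.250000  -2.500000
sun   11.333333  22.666667
So iloc[1]['high_x2'] = 22.6666666667.

22.6666666667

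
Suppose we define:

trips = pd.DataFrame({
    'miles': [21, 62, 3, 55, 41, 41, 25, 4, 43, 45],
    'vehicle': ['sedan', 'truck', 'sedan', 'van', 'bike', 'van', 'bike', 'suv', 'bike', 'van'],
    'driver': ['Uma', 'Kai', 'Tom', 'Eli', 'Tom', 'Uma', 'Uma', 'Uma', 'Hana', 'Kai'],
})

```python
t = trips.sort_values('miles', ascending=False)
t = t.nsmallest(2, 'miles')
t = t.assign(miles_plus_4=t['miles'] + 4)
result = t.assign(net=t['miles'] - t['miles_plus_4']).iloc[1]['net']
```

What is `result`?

sort by miles descending:
   miles vehicle driver
1     62   truck    Kai
3     55     van    Eli
9     45     van    Kai
8     43    bike   Hana
4     41    bike    Tom
5     41     van    Uma
6     25    bike    Uma
0     21   sedan    Uma
7      4     suv    Uma
2      3   sedan    Tom
take 2 rows with smallest miles:
   miles vehicle driver
2      3   sedan    Tom
7      4     suv    Uma
add column miles_plus_4 = t['miles'] + 4:
   miles vehicle driver  miles_plus_4
2      3   sedan    Tom             7
7      4     suv    Uma             8
add column net = t['miles'] - t['miles_plus_4']:
   miles vehicle driver  miles_plus_4  net
2      3   sedan    Tom             7   -4
7      4     suv    Uma             8   -4

-4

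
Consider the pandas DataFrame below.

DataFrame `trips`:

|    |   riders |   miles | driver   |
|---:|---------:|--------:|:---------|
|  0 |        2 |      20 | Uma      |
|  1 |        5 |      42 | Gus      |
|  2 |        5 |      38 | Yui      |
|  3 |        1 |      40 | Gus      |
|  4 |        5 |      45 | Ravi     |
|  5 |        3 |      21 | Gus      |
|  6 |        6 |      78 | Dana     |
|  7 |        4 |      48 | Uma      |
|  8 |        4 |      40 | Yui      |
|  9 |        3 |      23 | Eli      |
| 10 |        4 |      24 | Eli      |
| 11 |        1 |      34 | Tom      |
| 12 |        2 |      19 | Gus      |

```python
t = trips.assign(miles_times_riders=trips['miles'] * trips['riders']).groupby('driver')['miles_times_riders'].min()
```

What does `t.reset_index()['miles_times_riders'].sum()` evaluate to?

1034

add column miles_times_riders = trips['miles'] * trips['riders']:
    riders  miles driver  miles_times_riders
0        2     20    Uma                  40
1        5     42    Gus                 210
2        5     38    Yui                 190
3        1     40    Gus                  40
4        5     45   Ravi                 225
5        3     21    Gus                  63
6        6     78   Dana                 468
7        4     48    Uma                 192
8        4     40    Yui                 160
9        3     23    Eli                  69
10       4     24    Eli                  96
11       1     34    Tom                  34
12       2     19    Gus                  38
group by driver, min of miles_times_riders:
driver
Dana    468
Eli      69
Gus      38
Ravi    225
Tom      34
Uma      40
Yui     160
Name: miles_times_riders, dtype: int64
reset_index():
  driver  miles_times_riders
0   Dana                 468
1    Eli                  69
2    Gus                  38
3   Ravi                 225
4    Tom                  34
5    Uma                  40
6    Yui                 160
So sum() = 1034.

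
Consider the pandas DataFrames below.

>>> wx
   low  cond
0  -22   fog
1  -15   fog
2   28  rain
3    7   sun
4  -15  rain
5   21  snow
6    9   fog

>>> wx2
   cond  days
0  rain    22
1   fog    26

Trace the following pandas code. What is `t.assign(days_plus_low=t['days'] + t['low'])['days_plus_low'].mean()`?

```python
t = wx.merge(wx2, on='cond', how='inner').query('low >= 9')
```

merge on 'cond' (how='inner') → 5 rows:
   low  cond  days
0  -22   fog    26
1  -15   fog    26
2   28  rain    22
3  -15  rain    22
4    9   fog    26
filter rows where low >= 9:
   low  cond  days
2   28  rain    22
4    9   fog    26
add column days_plus_low = t['days'] + t['low']:
   low  cond  days  days_plus_low
2   28  rain    22             50
4    9   fog    26             35
Taking the mean of column 'days_plus_low' gives 42.5.

42.5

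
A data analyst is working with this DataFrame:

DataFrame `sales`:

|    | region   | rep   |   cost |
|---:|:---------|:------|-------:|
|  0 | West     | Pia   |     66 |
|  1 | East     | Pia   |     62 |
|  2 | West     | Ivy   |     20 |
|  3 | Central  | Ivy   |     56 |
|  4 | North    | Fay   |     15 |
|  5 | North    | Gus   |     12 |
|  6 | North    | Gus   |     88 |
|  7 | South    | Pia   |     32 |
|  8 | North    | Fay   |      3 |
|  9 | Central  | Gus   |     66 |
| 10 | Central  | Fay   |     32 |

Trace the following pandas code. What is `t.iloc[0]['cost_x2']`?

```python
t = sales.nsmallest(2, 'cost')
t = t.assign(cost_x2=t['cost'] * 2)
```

6

take 2 rows with smallest cost:
  region  rep  cost
8  North  Fay     3
5  North  Gus    12
add column cost_x2 = t['cost'] * 2:
  region  rep  cost  cost_x2
8  North  Fay     3        6
5  North  Gus    12       24
Taking the value at position 0, column 'cost_x2' gives 6.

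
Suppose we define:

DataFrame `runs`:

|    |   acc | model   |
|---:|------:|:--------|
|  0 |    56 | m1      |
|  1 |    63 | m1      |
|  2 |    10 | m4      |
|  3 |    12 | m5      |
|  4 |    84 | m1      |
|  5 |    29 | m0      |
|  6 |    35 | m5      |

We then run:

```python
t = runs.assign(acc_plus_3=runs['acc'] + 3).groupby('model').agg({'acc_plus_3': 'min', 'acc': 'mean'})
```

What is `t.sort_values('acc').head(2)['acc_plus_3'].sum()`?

add column acc_plus_3 = runs['acc'] + 3:
   acc model  acc_plus_3
0   56    m1          59
1   63    m1          66
2   10    m4          13
3   12    m5          15
4   84    m1          87
5   29    m0          32
6   35    m5          38
group by model: min(acc_plus_3), mean(acc):
       acc_plus_3        acc
model                       
m0             32  29.000000
m1             59  67.666667
m4             13  10.000000
m5             15  23.500000
sort by acc:
       acc_plus_3        acc
model                       
m4             13  10.000000
m5             15  23.500000
m0             32  29.000000
m1             59  67.666667
take first 2 rows:
       acc_plus_3   acc
model                  
m4             13  10.0
m5             15  23.5
Finally, sum of column 'acc_plus_3' = 28.

28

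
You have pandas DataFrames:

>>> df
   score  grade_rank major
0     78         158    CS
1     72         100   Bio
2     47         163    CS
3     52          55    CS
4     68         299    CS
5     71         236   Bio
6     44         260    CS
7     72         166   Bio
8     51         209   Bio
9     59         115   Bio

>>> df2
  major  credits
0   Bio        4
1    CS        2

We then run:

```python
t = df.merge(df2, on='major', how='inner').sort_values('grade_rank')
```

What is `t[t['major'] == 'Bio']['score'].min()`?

51

merge on 'major' (how='inner') → 10 rows:
   score  grade_rank major  credits
0     78         158    CS        2
1     72         100   Bio        4
2     47         163    CS        2
3     52          55    CS        2
4     68         299    CS        2
5     71         236   Bio        4
6     44         260    CS        2
7     72         166   Bio        4
8     51         209   Bio        4
9     59         115   Bio        4
sort by grade_rank:
   score  grade_rank major  credits
3     52          55    CS        2
1     72         100   Bio        4
9     59         115   Bio        4
0     78         158    CS        2
2     47         163    CS        2
7     72         166   Bio        4
8     51         209   Bio        4
5     71         236   Bio        4
6     44         260    CS        2
4     68         299    CS        2
filter rows where major == 'Bio':
   score  grade_rank major  credits
1     72         100   Bio        4
9     59         115   Bio        4
7     72         166   Bio        4
8     51         209   Bio        4
5     71         236   Bio        4
Hence 51.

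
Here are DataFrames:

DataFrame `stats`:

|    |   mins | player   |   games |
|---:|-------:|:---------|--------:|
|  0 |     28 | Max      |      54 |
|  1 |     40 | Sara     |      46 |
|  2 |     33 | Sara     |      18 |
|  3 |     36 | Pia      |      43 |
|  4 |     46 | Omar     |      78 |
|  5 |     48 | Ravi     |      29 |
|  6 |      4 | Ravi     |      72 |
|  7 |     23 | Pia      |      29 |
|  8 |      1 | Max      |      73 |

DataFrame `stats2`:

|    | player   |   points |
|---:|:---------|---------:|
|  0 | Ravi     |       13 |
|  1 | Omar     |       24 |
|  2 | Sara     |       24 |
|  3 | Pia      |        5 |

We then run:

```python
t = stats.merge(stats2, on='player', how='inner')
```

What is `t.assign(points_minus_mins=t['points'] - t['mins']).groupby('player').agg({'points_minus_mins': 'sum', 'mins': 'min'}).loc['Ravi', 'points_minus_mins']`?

merge on 'player' (how='inner') → 7 rows:
   mins player  games  points
0    40   Sara     46      24
1    33   Sara     18      24
2    36    Pia     43       5
3    46   Omar     78      24
4    48   Ravi     29      13
5     4   Ravi     72      13
6    23    Pia     29       5
add column points_minus_mins = t['points'] - t['mins']:
   mins player  games  points  points_minus_mins
0    40   Sara     46      24                -16
1    33   Sara     18      24                 -9
2    36    Pia     43       5                -31
3    46   Omar     78      24                -22
4    48   Ravi     29      13                -35
5     4   Ravi     72      13                  9
6    23    Pia     29       5                -18
group by player: sum(points_minus_mins), min(mins):
        points_minus_mins  mins
player                         
Omar                  -22    46
Pia                   -49    23
Ravi                  -26     4
Sara                  -25    33
Reading off the value at row 'Ravi', column 'points_minus_mins', we get -26.

-26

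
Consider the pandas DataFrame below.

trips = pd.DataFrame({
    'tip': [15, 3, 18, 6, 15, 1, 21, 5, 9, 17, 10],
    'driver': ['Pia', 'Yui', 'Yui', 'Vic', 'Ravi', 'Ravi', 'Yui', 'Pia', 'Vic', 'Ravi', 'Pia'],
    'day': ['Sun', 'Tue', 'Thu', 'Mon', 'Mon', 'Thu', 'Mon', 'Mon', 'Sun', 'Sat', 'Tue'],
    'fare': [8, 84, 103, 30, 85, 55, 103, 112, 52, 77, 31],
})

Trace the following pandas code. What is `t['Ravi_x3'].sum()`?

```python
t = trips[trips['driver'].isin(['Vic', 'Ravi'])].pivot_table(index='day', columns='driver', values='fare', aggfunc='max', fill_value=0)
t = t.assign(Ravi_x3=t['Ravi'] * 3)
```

651

filter rows where driver in ['Vic', 'Ravi']:
   tip driver  day  fare
3    6    Vic  Mon    30
4   15   Ravi  Mon    85
5    1   Ravi  Thu    55
8    9    Vic  Sun    52
9   17   Ravi  Sat    77
pivot: rows=day, cols=driver, max(fare):
driver  Ravi  Vic
day              
Mon       85   30
Sat       77    0
Sun        0   52
Thu       55    0
add column Ravi_x3 = t['Ravi'] * 3:
driver  Ravi  Vic  Ravi_x3
day                       
Mon       85   30      255
Sat       77    0      231
Sun        0   52        0
Thu       55    0      165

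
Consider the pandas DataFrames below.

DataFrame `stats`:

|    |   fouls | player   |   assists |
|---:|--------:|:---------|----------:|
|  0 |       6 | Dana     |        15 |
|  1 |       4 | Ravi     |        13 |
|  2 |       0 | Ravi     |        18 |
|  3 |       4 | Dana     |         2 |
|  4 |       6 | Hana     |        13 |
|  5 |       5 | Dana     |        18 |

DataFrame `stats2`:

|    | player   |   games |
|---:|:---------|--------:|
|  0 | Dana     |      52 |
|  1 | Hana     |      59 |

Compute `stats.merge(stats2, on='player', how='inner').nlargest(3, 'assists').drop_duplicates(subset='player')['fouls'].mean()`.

merge on 'player' (how='inner') → 4 rows:
   fouls player  assists  games
0      6   Dana       15     52
1      4   Dana        2     52
2      6   Hana       13     59
3      5   Dana       18     52
take 3 rows with largest assists:
   fouls player  assists  games
3      5   Dana       18     52
0      6   Dana       15     52
2      6   Hana       13     59
drop duplicate player (keep=first):
   fouls player  assists  games
3      5   Dana       18     52
2      6   Hana       13     59
mean of column 'fouls' → 5.5

5.5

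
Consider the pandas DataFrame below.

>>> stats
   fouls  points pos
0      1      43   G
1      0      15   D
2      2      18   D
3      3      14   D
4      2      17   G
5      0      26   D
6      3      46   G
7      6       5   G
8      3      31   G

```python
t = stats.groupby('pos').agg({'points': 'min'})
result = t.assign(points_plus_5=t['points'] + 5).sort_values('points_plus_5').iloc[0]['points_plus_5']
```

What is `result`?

10

group by pos, min of points:
     points
pos        
D        14
G         5
add column points_plus_5 = t['points'] + 5:
     points  points_plus_5
pos                       
D        14             19
G         5             10
sort by points_plus_5:
     points  points_plus_5
pos                       
G         5             10
D        14             19
Reading off the value at position 0, column 'points_plus_5', we get 10.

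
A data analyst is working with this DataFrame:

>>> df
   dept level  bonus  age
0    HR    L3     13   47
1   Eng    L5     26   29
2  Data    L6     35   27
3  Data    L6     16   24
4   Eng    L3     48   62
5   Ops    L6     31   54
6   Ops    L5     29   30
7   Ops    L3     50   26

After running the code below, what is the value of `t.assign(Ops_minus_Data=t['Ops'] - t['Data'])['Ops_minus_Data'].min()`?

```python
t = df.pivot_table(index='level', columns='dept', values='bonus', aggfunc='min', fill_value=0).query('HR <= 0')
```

pivot: rows=level, cols=dept, min(bonus):
dept   Data  Eng  HR  Ops
level                    
L3        0   48  13   50
L5        0   26   0   29
L6       16    0   0   31
filter rows where HR <= 0:
dept   Data  Eng  HR  Ops
level                    
L5        0   26   0   29
L6       16    0   0   31
add column Ops_minus_Data = t['Ops'] - t['Data']:
dept   Data  Eng  HR  Ops  Ops_minus_Data
level                                    
L5        0   26   0   29              29
L6       16    0   0   31              15
min of column 'Ops_minus_Data' → 15

15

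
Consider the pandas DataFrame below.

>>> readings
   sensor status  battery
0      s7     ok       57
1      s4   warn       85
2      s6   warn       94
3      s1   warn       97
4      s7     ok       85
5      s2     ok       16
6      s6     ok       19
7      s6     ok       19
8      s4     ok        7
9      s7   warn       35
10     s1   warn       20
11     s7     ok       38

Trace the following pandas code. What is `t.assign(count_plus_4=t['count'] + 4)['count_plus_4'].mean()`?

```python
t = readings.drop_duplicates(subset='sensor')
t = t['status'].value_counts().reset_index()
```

drop duplicate sensor (keep=first):
  sensor status  battery
0     s7     ok       57
1     s4   warn       85
2     s6   warn       94
3     s1   warn       97
5     s2     ok       16
value_counts of status:
status
warn    3
ok      2
Name: count, dtype: int64
reset_index():
  status  count
0   warn      3
1     ok      2
add column count_plus_4 = t['count'] + 4:
  status  count  count_plus_4
0   warn      3             7
1     ok      2             6
So mean() = 6.5.

6.5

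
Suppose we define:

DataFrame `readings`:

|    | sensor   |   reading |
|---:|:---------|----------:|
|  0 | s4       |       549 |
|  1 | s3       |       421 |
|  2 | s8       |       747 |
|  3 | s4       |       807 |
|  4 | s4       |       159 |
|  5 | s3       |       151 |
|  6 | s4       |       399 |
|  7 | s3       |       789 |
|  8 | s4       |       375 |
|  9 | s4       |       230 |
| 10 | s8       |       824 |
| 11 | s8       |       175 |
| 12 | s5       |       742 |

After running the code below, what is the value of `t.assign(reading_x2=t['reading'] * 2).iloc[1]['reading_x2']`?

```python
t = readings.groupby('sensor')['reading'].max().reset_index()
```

1614

group by sensor, max of reading:
sensor
s3    789
s4    807
s5    742
s8    824
Name: reading, dtype: int64
reset_index():
  sensor  reading
0     s3      789
1     s4      807
2     s5      742
3     s8      824
add column reading_x2 = t['reading'] * 2:
  sensor  reading  reading_x2
0     s3      789        1578
1     s4      807        1614
2     s5      742        1484
3     s8      824        1648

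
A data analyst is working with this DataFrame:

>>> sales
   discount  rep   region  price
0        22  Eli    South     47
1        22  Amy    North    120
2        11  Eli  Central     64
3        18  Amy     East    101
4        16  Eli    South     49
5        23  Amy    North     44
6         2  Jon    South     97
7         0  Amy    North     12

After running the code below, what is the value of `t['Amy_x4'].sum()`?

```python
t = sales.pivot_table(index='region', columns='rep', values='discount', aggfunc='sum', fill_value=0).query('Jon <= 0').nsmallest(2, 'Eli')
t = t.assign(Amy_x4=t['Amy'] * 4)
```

pivot: rows=region, cols=rep, sum(discount):
rep      Amy  Eli  Jon
region                
Central    0   11    0
East      18    0    0
North     45    0    0
South      0   38    2
filter rows where Jon <= 0:
rep      Amy  Eli  Jon
region                
Central    0   11    0
East      18    0    0
North     45    0    0
take 2 rows with smallest Eli:
rep     Amy  Eli  Jon
region               
East     18    0    0
North    45    0    0
add column Amy_x4 = t['Amy'] * 4:
rep     Amy  Eli  Jon  Amy_x4
region                       
East     18    0    0      72
North    45    0    0     180

252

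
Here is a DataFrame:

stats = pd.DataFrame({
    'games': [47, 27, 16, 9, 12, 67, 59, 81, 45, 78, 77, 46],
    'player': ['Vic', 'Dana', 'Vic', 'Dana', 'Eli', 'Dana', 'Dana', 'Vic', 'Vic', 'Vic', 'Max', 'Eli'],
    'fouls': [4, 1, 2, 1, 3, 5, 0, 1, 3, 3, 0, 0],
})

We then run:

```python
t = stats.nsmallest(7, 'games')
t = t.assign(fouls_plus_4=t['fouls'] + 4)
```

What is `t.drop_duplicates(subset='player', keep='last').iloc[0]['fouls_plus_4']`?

5

take 7 rows with smallest games:
    games player  fouls
3       9   Dana      1
4      12    Eli      3
2      16    Vic      2
1      27   Dana      1
8      45    Vic      3
11     46    Eli      0
0      47    Vic      4
add column fouls_plus_4 = t['fouls'] + 4:
    games player  fouls  fouls_plus_4
3       9   Dana      1             5
4      12    Eli      3             7
2      16    Vic      2             6
1      27   Dana      1             5
8      45    Vic      3             7
11     46    Eli      0             4
0      47    Vic      4             8
drop duplicate player (keep=last):
    games player  fouls  fouls_plus_4
1      27   Dana      1             5
11     46    Eli      0             4
0      47    Vic      4             8
Hence 5.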